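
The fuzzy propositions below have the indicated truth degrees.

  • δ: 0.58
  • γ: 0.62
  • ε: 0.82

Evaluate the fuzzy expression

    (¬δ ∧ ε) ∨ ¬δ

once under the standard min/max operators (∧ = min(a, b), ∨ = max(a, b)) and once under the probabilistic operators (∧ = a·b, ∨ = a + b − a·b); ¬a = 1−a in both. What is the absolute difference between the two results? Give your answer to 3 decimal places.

Under standard min/max:
  ¬δ = 1 − 0.58 = 0.42
  ¬δ ∧ ε = min(a, b) on (0.42, 0.82) = 0.42
  ¬δ = 1 − 0.58 = 0.42
  (¬δ ∧ ε) ∨ ¬δ = max(a, b) on (0.42, 0.42) = 0.42
  → value = 0.4200
Under probabilistic:
  ¬δ = 1 − 0.5800 = 0.4200
  ¬δ ∧ ε = a·b on (0.4200, 0.8200) = 0.3444
  ¬δ = 1 − 0.5800 = 0.4200
  (¬δ ∧ ε) ∨ ¬δ = a + b − a·b on (0.3444, 0.4200) = 0.6198
  → value = 0.6198
|0.4200 − 0.6198| = 0.200

0.200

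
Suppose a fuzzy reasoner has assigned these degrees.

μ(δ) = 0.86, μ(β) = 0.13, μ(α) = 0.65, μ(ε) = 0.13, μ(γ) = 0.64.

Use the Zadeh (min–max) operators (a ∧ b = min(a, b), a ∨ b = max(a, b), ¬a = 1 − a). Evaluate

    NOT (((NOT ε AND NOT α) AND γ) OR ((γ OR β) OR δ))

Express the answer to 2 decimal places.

0.14

NOT ε = 1 − 0.13 = 0.87
NOT α = 1 − 0.65 = 0.35
NOT ε AND NOT α = min(a, b) on (0.87, 0.35) = 0.35
(NOT ε AND NOT α) AND γ = min(a, b) on (0.35, 0.64) = 0.35
γ OR β = max(a, b) on (0.64, 0.13) = 0.64
(γ OR β) OR δ = max(a, b) on (0.64, 0.86) = 0.86
((NOT ε AND NOT α) AND γ) OR ((γ OR β) OR δ) = max(a, b) on (0.35, 0.86) = 0.86
NOT (((NOT ε AND NOT α) AND γ) OR ((γ OR β) OR δ)) = 1 − 0.86 = 0.14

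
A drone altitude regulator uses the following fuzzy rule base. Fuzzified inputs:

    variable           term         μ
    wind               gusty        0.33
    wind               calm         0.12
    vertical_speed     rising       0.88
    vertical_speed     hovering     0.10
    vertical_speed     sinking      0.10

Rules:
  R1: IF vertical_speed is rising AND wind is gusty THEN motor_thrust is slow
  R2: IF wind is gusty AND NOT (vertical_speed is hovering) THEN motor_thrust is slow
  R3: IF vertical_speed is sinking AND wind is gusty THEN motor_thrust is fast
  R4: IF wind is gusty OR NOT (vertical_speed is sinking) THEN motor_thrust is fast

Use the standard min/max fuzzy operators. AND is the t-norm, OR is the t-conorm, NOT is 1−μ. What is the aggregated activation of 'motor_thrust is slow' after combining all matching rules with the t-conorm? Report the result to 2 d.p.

0.33

R1: rising=0.88, gusty=0.33; AND[min(a, b)] → w = 0.33
R2: gusty=0.33, ¬hovering=1−0.10=0.90; AND[min(a, b)] → w = 0.33
R3: sinking=0.10, gusty=0.33; AND[min(a, b)] → w = 0.10
R4: gusty=0.33, ¬sinking=1−0.10=0.90; OR[max(a, b)] → w = 0.90
Rules with consequent 'slow': {R1, R2} → strengths 0.33, 0.33
Aggregate via t-conorm [max(a, b)]: 0.33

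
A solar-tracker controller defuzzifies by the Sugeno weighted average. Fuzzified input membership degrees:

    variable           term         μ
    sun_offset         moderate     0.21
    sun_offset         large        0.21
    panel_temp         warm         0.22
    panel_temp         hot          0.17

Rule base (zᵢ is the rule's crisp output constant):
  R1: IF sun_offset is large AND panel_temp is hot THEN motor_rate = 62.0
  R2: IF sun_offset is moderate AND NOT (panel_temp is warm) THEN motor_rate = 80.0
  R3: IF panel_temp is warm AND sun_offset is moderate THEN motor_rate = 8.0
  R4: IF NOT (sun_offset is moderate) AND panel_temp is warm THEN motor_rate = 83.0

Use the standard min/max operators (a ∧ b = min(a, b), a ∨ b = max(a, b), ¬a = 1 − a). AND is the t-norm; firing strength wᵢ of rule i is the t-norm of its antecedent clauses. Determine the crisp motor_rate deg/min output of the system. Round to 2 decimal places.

58.37

R1 (z=62.0): large=0.21, hot=0.17; AND[min(a, b)] → w = 0.17
R2 (z=80.0): moderate=0.21, ¬warm=1−0.22=0.78; AND[min(a, b)] → w = 0.21
R3 (z=8.0): warm=0.22, moderate=0.21; AND[min(a, b)] → w = 0.21
R4 (z=83.0): ¬moderate=1−0.21=0.79, warm=0.22; AND[min(a, b)] → w = 0.22
Weighted average = (0.17·62.0 + 0.21·80.0 + 0.21·8.0 + 0.22·83.0) / (0.17 + 0.21 + 0.21 + 0.22)
  = 47.2800 / 0.8100 = 58.37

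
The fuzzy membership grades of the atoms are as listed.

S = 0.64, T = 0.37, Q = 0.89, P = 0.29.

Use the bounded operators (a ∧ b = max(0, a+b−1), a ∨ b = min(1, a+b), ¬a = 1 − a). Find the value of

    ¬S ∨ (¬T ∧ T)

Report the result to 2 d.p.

¬S = 1 − 0.64 = 0.36
¬T = 1 − 0.37 = 0.63
¬T ∧ T = max(0, a+b−1) on (0.63, 0.37) = 0.00
¬S ∨ (¬T ∧ T) = min(1, a+b) on (0.36, 0.00) = 0.36

0.36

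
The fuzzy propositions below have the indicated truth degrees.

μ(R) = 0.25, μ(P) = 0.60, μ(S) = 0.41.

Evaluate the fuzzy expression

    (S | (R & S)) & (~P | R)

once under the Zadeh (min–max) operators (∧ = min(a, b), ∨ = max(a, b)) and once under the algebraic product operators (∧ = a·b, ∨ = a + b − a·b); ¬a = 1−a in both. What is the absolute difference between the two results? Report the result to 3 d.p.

Under Zadeh (min–max):
  R & S = min(a, b) on (0.25, 0.41) = 0.25
  S | (R & S) = max(a, b) on (0.41, 0.25) = 0.41
  ~P = 1 − 0.60 = 0.40
  ~P | R = max(a, b) on (0.40, 0.25) = 0.40
  (S | (R & S)) & (~P | R) = min(a, b) on (0.41, 0.40) = 0.40
  → value = 0.4000
Under algebraic product:
  R & S = a·b on (0.2500, 0.4100) = 0.1025
  S | (R & S) = a + b − a·b on (0.4100, 0.1025) = 0.4705
  ~P = 1 − 0.6000 = 0.4000
  ~P | R = a + b − a·b on (0.4000, 0.2500) = 0.5500
  (S | (R & S)) & (~P | R) = a·b on (0.4705, 0.5500) = 0.2588
  → value = 0.2588
|0.4000 − 0.2588| = 0.141

0.141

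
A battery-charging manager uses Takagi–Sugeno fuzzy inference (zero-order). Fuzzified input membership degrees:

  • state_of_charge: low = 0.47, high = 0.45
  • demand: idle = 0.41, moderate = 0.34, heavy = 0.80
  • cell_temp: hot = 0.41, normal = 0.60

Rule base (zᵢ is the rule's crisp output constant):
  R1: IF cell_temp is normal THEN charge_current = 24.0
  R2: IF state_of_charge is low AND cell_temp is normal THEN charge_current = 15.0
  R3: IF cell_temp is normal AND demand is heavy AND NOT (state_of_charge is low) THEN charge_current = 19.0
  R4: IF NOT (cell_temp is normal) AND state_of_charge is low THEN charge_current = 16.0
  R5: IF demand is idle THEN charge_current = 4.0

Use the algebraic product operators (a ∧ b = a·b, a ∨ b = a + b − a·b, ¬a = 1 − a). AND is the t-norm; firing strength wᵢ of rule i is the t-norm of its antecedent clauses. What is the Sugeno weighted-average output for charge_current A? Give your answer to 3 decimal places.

R1 (z=24.0): normal=0.60 → w = 0.6000
R2 (z=15.0): low=0.47, normal=0.60; AND[a·b] → w = 0.2820
R3 (z=19.0): normal=0.60, heavy=0.80, ¬low=1−0.47=0.53; AND[a·b] → w = 0.2544
R4 (z=16.0): ¬normal=1−0.60=0.40, low=0.47; AND[a·b] → w = 0.1880
R5 (z=4.0): idle=0.41 → w = 0.4100
Weighted average = (0.6000·24.0 + 0.2820·15.0 + 0.2544·19.0 + 0.1880·16.0 + 0.4100·4.0) / (0.6000 + 0.2820 + 0.2544 + 0.1880 + 0.4100)
  = 28.1116 / 1.7344 = 16.208

16.208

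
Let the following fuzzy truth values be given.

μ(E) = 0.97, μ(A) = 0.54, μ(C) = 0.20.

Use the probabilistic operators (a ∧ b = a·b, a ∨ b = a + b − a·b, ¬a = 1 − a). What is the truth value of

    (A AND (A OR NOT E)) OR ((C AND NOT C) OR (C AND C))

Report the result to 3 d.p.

NOT E = 1 − 0.9700 = 0.0300
A OR NOT E = a + b − a·b on (0.5400, 0.0300) = 0.5538
A AND (A OR NOT E) = a·b on (0.5400, 0.5538) = 0.2991
NOT C = 1 − 0.2000 = 0.8000
C AND NOT C = a·b on (0.2000, 0.8000) = 0.1600
C AND C = a·b on (0.2000, 0.2000) = 0.0400
(C AND NOT C) OR (C AND C) = a + b − a·b on (0.1600, 0.0400) = 0.1936
(A AND (A OR NOT E)) OR ((C AND NOT C) OR (C AND C)) = a + b − a·b on (0.2991, 0.1936) = 0.4348

0.435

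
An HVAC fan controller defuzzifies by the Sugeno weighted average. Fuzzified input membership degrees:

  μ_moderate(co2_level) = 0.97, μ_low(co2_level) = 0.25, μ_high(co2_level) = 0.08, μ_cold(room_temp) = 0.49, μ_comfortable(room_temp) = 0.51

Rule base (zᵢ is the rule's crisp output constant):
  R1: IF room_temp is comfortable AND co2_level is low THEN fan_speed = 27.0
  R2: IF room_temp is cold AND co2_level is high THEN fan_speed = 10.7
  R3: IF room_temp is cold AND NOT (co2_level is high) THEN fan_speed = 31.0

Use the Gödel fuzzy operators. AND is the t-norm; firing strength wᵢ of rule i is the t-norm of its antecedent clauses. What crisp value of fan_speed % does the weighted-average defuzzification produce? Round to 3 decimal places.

R1 (z=27.0): comfortable=0.51, low=0.25; AND[min(a, b)] → w = 0.25
R2 (z=10.7): cold=0.49, high=0.08; AND[min(a, b)] → w = 0.08
R3 (z=31.0): cold=0.49, ¬high=1−0.08=0.92; AND[min(a, b)] → w = 0.49
Weighted average = (0.25·27.0 + 0.08·10.7 + 0.49·31.0) / (0.25 + 0.08 + 0.49)
  = 22.7960 / 0.8200 = 27.800

27.800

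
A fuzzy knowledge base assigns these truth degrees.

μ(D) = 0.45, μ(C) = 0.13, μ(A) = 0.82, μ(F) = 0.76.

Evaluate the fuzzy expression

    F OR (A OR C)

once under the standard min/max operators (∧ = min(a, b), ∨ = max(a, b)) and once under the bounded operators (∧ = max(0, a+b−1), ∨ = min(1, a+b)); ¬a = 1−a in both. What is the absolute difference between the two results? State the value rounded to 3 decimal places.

Under standard min/max:
  A OR C = max(a, b) on (0.82, 0.13) = 0.82
  F OR (A OR C) = max(a, b) on (0.76, 0.82) = 0.82
  → value = 0.8200
Under bounded:
  A OR C = min(1, a+b) on (0.82, 0.13) = 0.95
  F OR (A OR C) = min(1, a+b) on (0.76, 0.95) = 1.00
  → value = 1.0000
|0.8200 − 1.0000| = 0.180

0.180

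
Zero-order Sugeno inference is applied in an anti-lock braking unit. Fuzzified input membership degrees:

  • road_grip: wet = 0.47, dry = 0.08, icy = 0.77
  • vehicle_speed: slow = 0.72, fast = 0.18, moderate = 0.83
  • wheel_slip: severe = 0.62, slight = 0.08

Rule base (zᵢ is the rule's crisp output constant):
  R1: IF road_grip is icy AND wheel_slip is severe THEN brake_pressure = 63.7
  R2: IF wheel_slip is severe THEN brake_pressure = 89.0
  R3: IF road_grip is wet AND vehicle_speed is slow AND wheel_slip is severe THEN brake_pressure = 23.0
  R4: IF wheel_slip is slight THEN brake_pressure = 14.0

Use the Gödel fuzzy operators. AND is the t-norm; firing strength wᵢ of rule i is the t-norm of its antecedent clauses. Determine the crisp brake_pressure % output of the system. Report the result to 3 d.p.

R1 (z=63.7): icy=0.77, severe=0.62; AND[min(a, b)] → w = 0.62
R2 (z=89.0): severe=0.62 → w = 0.62
R3 (z=23.0): wet=0.47, slow=0.72, severe=0.62; AND[min(a, b)] → w = 0.47
R4 (z=14.0): slight=0.08 → w = 0.08
Weighted average = (0.62·63.7 + 0.62·89.0 + 0.47·23.0 + 0.08·14.0) / (0.62 + 0.62 + 0.47 + 0.08)
  = 106.6040 / 1.7900 = 59.555

59.555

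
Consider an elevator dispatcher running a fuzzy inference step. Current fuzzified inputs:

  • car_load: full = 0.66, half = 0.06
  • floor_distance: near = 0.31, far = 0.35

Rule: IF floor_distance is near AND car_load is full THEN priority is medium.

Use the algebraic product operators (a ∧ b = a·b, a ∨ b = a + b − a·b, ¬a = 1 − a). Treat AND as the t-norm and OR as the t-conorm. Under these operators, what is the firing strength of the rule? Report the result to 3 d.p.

firing strength: near=0.31, full=0.66; AND[a·b] → w = 0.2046

0.205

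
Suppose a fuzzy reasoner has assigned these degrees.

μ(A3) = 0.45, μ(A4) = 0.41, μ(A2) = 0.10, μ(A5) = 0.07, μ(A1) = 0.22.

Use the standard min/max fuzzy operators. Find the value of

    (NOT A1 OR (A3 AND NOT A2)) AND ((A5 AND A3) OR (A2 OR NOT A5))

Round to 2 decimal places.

0.78

NOT A1 = 1 − 0.22 = 0.78
NOT A2 = 1 − 0.10 = 0.90
A3 AND NOT A2 = min(a, b) on (0.45, 0.90) = 0.45
NOT A1 OR (A3 AND NOT A2) = max(a, b) on (0.78, 0.45) = 0.78
A5 AND A3 = min(a, b) on (0.07, 0.45) = 0.07
NOT A5 = 1 − 0.07 = 0.93
A2 OR NOT A5 = max(a, b) on (0.10, 0.93) = 0.93
(A5 AND A3) OR (A2 OR NOT A5) = max(a, b) on (0.07, 0.93) = 0.93
(NOT A1 OR (A3 AND NOT A2)) AND ((A5 AND A3) OR (A2 OR NOT A5)) = min(a, b) on (0.78, 0.93) = 0.78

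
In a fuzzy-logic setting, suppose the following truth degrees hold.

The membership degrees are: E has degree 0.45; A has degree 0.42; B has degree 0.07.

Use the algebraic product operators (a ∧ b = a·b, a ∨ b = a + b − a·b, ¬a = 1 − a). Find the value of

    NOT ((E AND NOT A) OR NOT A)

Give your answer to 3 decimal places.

NOT A = 1 − 0.4200 = 0.5800
E AND NOT A = a·b on (0.4500, 0.5800) = 0.2610
NOT A = 1 − 0.4200 = 0.5800
(E AND NOT A) OR NOT A = a + b − a·b on (0.2610, 0.5800) = 0.6896
NOT ((E AND NOT A) OR NOT A) = 1 − 0.6896 = 0.3104

0.310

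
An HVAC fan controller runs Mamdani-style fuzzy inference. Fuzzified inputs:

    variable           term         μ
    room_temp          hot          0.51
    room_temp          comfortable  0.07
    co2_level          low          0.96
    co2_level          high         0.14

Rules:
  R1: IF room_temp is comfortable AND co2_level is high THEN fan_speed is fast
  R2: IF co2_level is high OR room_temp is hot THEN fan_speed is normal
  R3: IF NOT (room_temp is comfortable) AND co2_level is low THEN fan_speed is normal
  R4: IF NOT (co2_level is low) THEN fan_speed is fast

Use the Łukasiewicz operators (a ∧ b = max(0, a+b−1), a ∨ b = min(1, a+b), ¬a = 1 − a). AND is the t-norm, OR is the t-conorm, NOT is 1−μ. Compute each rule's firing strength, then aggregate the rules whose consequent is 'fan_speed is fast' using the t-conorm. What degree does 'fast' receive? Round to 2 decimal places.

R1: comfortable=0.07, high=0.14; AND[max(0, a+b−1)] → w = 0.00
R2: high=0.14, hot=0.51; OR[min(1, a+b)] → w = 0.65
R3: ¬comfortable=1−0.07=0.93, low=0.96; AND[max(0, a+b−1)] → w = 0.89
R4: ¬low=1−0.96=0.04 → w = 0.04
Rules with consequent 'fast': {R1, R4} → strengths 0.00, 0.04
Aggregate via t-conorm [min(1, a+b)]: 0.04

0.04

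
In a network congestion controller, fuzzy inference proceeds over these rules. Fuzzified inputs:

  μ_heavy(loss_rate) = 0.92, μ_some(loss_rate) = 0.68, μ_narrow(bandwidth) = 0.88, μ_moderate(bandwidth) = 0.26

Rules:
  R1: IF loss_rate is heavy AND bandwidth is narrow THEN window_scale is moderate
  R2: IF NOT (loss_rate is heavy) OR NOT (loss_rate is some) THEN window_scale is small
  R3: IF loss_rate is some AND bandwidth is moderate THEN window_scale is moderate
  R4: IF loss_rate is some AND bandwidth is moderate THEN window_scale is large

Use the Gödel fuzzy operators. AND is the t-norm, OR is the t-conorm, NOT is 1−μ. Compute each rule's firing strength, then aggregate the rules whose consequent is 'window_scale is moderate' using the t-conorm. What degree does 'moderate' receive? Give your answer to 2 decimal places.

R1: heavy=0.92, narrow=0.88; AND[min(a, b)] → w = 0.88
R2: ¬heavy=1−0.92=0.08, ¬some=1−0.68=0.32; OR[max(a, b)] → w = 0.32
R3: some=0.68, moderate=0.26; AND[min(a, b)] → w = 0.26
R4: some=0.68, moderate=0.26; AND[min(a, b)] → w = 0.26
Rules with consequent 'moderate': {R1, R3} → strengths 0.88, 0.26
Aggregate via t-conorm [max(a, b)]: 0.88

0.88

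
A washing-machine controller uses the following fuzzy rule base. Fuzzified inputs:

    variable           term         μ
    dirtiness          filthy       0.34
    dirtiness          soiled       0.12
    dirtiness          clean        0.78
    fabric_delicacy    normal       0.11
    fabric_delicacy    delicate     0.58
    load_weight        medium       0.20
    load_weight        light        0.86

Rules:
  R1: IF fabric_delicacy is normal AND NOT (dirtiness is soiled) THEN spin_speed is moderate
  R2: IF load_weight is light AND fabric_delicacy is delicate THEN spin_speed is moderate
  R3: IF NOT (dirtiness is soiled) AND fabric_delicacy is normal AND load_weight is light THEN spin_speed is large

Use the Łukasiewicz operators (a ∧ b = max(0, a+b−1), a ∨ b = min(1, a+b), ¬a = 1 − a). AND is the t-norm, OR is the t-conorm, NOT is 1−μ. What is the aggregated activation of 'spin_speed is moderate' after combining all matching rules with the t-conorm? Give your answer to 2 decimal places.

R1: normal=0.11, ¬soiled=1−0.12=0.88; AND[max(0, a+b−1)] → w = 0.00
R2: light=0.86, delicate=0.58; AND[max(0, a+b−1)] → w = 0.44
R3: ¬soiled=1−0.12=0.88, normal=0.11, light=0.86; AND[max(0, a+b−1)] → w = 0.00
Rules with consequent 'moderate': {R1, R2} → strengths 0.00, 0.44
Aggregate via t-conorm [min(1, a+b)]: 0.44

0.44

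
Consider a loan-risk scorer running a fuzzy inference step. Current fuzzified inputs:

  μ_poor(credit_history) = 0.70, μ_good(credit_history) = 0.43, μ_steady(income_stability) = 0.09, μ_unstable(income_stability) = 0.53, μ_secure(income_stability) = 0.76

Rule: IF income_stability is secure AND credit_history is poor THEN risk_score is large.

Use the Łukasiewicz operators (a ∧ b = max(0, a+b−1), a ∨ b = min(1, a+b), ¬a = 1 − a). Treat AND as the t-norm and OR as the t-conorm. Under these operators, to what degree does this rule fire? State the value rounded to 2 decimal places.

firing strength: secure=0.76, poor=0.70; AND[max(0, a+b−1)] → w = 0.46

0.46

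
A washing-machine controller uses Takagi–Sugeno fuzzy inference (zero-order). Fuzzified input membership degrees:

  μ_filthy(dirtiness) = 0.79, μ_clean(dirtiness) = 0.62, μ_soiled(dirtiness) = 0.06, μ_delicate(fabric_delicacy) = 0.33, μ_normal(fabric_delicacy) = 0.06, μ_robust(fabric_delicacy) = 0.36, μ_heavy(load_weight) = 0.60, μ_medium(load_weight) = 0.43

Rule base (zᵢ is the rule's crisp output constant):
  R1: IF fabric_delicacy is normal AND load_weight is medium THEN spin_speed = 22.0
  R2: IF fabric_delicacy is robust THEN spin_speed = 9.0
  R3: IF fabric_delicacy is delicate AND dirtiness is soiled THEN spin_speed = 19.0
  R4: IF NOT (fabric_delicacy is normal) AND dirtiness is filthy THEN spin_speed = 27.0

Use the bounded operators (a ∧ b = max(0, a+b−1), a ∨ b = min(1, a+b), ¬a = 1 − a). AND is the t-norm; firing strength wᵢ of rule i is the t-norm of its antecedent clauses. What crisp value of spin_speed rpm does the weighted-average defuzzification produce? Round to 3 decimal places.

R1 (z=22.0): normal=0.06, medium=0.43; AND[max(0, a+b−1)] → w = 0.00
R2 (z=9.0): robust=0.36 → w = 0.36
R3 (z=19.0): delicate=0.33, soiled=0.06; AND[max(0, a+b−1)] → w = 0.00
R4 (z=27.0): ¬normal=1−0.06=0.94, filthy=0.79; AND[max(0, a+b−1)] → w = 0.73
Weighted average = (0.00·22.0 + 0.36·9.0 + 0.00·19.0 + 0.73·27.0) / (0.00 + 0.36 + 0.00 + 0.73)
  = 22.9500 / 1.0900 = 21.055

21.055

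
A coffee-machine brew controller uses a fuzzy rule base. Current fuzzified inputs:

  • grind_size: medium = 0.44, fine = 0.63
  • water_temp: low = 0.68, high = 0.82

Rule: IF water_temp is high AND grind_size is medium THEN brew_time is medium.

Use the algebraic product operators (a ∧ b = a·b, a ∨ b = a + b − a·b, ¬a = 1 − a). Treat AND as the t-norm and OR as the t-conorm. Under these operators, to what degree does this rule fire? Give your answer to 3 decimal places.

firing strength: high=0.82, medium=0.44; AND[a·b] → w = 0.3608

0.361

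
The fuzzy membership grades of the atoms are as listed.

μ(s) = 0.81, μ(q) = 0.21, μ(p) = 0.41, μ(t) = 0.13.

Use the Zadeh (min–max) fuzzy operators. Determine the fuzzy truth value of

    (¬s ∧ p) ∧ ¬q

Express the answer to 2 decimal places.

¬s = 1 − 0.81 = 0.19
¬s ∧ p = min(a, b) on (0.19, 0.41) = 0.19
¬q = 1 − 0.21 = 0.79
(¬s ∧ p) ∧ ¬q = min(a, b) on (0.19, 0.79) = 0.19

0.19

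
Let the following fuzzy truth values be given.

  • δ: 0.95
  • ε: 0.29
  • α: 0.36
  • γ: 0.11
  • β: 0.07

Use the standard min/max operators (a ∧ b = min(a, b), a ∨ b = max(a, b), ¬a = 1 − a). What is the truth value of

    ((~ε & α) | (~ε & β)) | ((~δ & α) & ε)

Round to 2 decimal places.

0.36

~ε = 1 − 0.29 = 0.71
~ε & α = min(a, b) on (0.71, 0.36) = 0.36
~ε = 1 − 0.29 = 0.71
~ε & β = min(a, b) on (0.71, 0.07) = 0.07
(~ε & α) | (~ε & β) = max(a, b) on (0.36, 0.07) = 0.36
~δ = 1 − 0.95 = 0.05
~δ & α = min(a, b) on (0.05, 0.36) = 0.05
(~δ & α) & ε = min(a, b) on (0.05, 0.29) = 0.05
((~ε & α) | (~ε & β)) | ((~δ & α) & ε) = max(a, b) on (0.36, 0.05) = 0.36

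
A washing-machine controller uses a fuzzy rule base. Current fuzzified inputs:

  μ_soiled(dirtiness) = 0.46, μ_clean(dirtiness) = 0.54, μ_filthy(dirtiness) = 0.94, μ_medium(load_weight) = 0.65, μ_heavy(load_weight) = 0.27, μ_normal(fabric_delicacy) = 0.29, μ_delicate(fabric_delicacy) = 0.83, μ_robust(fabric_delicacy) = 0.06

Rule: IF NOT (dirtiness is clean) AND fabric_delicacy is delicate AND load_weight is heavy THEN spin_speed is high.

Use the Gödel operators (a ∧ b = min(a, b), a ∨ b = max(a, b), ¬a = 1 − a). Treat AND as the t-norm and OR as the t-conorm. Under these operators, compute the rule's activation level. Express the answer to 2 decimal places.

0.27

firing strength: ¬clean=1−0.54=0.46, delicate=0.83, heavy=0.27; AND[min(a, b)] → w = 0.27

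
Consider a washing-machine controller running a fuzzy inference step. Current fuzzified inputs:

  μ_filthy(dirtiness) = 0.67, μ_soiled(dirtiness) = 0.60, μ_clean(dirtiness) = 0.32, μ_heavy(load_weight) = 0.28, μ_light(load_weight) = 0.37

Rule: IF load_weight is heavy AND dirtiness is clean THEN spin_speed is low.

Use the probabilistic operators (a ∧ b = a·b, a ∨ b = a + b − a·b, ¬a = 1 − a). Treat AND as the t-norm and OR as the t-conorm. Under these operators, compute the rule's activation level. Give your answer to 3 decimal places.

firing strength: heavy=0.28, clean=0.32; AND[a·b] → w = 0.0896

0.090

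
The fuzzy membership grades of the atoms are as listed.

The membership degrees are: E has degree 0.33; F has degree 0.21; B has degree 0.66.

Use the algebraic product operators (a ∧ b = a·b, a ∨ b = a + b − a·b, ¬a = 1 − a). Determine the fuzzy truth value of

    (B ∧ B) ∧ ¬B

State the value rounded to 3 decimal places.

B ∧ B = a·b on (0.6600, 0.6600) = 0.4356
¬B = 1 − 0.6600 = 0.3400
(B ∧ B) ∧ ¬B = a·b on (0.4356, 0.3400) = 0.1481

0.148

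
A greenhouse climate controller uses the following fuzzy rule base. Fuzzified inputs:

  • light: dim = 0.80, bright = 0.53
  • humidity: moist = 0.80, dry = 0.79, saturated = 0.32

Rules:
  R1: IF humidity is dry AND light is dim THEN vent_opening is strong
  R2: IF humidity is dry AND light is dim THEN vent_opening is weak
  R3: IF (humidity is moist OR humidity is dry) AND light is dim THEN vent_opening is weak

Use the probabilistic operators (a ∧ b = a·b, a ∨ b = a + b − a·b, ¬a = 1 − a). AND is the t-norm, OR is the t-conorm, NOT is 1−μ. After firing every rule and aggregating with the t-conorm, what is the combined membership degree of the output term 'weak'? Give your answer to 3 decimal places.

R1: dry=0.79, dim=0.80; AND[a·b] → w = 0.6320
R2: dry=0.79, dim=0.80; AND[a·b] → w = 0.6320
R3: (moist=0.80 OR dry=0.79) = 0.9580; AND[a·b] with dim=0.80 → w = 0.7664
Rules with consequent 'weak': {R2, R3} → strengths 0.6320, 0.7664
Aggregate via t-conorm [a + b − a·b]: 0.9140

0.914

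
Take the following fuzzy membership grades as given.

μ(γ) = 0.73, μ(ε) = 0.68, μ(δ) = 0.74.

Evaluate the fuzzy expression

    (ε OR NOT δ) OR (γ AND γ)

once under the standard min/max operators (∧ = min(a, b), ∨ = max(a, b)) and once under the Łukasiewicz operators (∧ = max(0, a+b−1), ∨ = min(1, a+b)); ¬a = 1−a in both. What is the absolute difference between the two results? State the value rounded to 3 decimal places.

Under standard min/max:
  NOT δ = 1 − 0.74 = 0.26
  ε OR NOT δ = max(a, b) on (0.68, 0.26) = 0.68
  γ AND γ = min(a, b) on (0.73, 0.73) = 0.73
  (ε OR NOT δ) OR (γ AND γ) = max(a, b) on (0.68, 0.73) = 0.73
  → value = 0.7300
Under Łukasiewicz:
  NOT δ = 1 − 0.74 = 0.26
  ε OR NOT δ = min(1, a+b) on (0.68, 0.26) = 0.94
  γ AND γ = max(0, a+b−1) on (0.73, 0.73) = 0.46
  (ε OR NOT δ) OR (γ AND γ) = min(1, a+b) on (0.94, 0.46) = 1.00
  → value = 1.0000
|0.7300 − 1.0000| = 0.270

0.270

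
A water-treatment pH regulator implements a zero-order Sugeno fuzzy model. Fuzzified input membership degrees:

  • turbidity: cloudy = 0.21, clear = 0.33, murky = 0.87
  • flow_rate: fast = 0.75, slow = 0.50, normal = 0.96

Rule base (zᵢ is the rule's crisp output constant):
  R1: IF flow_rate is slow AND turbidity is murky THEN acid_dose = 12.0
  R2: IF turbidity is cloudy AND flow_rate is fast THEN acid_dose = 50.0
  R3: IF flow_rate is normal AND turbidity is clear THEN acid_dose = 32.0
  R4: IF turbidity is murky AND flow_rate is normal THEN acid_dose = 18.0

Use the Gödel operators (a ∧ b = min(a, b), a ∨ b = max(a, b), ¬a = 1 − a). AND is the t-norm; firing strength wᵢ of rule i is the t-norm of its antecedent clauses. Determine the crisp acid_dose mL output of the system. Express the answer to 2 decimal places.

22.37

R1 (z=12.0): slow=0.50, murky=0.87; AND[min(a, b)] → w = 0.50
R2 (z=50.0): cloudy=0.21, fast=0.75; AND[min(a, b)] → w = 0.21
R3 (z=32.0): normal=0.96, clear=0.33; AND[min(a, b)] → w = 0.33
R4 (z=18.0): murky=0.87, normal=0.96; AND[min(a, b)] → w = 0.87
Weighted average = (0.50·12.0 + 0.21·50.0 + 0.33·32.0 + 0.87·18.0) / (0.50 + 0.21 + 0.33 + 0.87)
  = 42.7200 / 1.9100 = 22.37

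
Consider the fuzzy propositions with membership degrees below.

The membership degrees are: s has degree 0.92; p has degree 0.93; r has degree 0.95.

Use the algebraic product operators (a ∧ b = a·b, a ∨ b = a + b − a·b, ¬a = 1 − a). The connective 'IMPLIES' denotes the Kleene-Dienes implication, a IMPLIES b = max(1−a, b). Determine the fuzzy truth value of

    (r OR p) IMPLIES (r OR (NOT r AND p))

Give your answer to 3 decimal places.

r OR p = a + b − a·b on (0.9500, 0.9300) = 0.9965
NOT r = 1 − 0.9500 = 0.0500
NOT r AND p = a·b on (0.0500, 0.9300) = 0.0465
r OR (NOT r AND p) = a + b − a·b on (0.9500, 0.0465) = 0.9523
(r OR p) IMPLIES (r OR (NOT r AND p))  [Kleene-Dienes: max(1−a, b)] with a=0.9965, b=0.9523 → 0.9523

0.952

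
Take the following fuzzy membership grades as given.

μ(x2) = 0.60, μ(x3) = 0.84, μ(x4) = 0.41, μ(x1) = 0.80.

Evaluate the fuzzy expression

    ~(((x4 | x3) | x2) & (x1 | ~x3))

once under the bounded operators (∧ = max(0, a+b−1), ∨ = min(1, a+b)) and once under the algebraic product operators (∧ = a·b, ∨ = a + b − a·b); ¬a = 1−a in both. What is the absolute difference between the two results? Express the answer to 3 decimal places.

0.159

Under bounded:
  x4 | x3 = min(1, a+b) on (0.41, 0.84) = 1.00
  (x4 | x3) | x2 = min(1, a+b) on (1.00, 0.60) = 1.00
  ~x3 = 1 − 0.84 = 0.16
  x1 | ~x3 = min(1, a+b) on (0.80, 0.16) = 0.96
  ((x4 | x3) | x2) & (x1 | ~x3) = max(0, a+b−1) on (1.00, 0.96) = 0.96
  ~(((x4 | x3) | x2) & (x1 | ~x3)) = 1 − 0.96 = 0.04
  → value = 0.0400
Under algebraic product:
  x4 | x3 = a + b − a·b on (0.4100, 0.8400) = 0.9056
  (x4 | x3) | x2 = a + b − a·b on (0.9056, 0.6000) = 0.9622
  ~x3 = 1 − 0.8400 = 0.1600
  x1 | ~x3 = a + b − a·b on (0.8000, 0.1600) = 0.8320
  ((x4 | x3) | x2) & (x1 | ~x3) = a·b on (0.9622, 0.8320) = 0.8006
  ~(((x4 | x3) | x2) & (x1 | ~x3)) = 1 − 0.8006 = 0.1994
  → value = 0.1994
|0.0400 − 0.1994| = 0.159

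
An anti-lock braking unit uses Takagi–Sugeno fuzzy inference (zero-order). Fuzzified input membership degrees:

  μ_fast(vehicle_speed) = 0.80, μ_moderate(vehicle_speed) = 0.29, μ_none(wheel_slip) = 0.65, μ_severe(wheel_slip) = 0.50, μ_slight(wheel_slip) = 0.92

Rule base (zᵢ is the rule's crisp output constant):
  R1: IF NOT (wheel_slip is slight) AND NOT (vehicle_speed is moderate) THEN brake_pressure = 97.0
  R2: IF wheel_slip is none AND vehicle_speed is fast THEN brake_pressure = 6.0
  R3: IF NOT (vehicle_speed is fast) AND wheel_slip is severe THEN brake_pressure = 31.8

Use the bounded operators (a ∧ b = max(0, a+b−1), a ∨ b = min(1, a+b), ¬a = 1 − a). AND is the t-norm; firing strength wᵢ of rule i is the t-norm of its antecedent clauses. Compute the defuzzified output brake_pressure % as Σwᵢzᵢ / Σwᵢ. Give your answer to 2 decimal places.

R1 (z=97.0): ¬slight=1−0.92=0.08, ¬moderate=1−0.29=0.71; AND[max(0, a+b−1)] → w = 0.00
R2 (z=6.0): none=0.65, fast=0.80; AND[max(0, a+b−1)] → w = 0.45
R3 (z=31.8): ¬fast=1−0.80=0.20, severe=0.50; AND[max(0, a+b−1)] → w = 0.00
Weighted average = (0.00·97.0 + 0.45·6.0 + 0.00·31.8) / (0.00 + 0.45 + 0.00)
  = 2.7000 / 0.4500 = 6.00

6.00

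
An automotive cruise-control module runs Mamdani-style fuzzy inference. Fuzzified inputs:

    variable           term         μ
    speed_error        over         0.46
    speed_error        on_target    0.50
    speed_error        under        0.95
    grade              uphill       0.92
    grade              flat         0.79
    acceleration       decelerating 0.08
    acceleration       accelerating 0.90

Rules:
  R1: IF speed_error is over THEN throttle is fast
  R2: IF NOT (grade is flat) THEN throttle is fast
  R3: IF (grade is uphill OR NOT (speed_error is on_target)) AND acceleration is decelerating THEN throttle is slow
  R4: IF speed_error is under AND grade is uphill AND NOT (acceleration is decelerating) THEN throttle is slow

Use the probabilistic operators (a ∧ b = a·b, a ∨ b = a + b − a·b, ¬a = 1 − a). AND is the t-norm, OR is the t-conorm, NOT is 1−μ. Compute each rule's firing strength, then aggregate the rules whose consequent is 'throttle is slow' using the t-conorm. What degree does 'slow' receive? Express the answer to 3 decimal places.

0.819

R1: over=0.46 → w = 0.4600
R2: ¬flat=1−0.79=0.21 → w = 0.2100
R3: (uphill=0.92 OR ¬on_target=1−0.50=0.50) = 0.9600; AND[a·b] with decelerating=0.08 → w = 0.0768
R4: under=0.95, uphill=0.92, ¬decelerating=1−0.08=0.92; AND[a·b] → w = 0.8041
Rules with consequent 'slow': {R3, R4} → strengths 0.0768, 0.8041
Aggregate via t-conorm [a + b − a·b]: 0.8191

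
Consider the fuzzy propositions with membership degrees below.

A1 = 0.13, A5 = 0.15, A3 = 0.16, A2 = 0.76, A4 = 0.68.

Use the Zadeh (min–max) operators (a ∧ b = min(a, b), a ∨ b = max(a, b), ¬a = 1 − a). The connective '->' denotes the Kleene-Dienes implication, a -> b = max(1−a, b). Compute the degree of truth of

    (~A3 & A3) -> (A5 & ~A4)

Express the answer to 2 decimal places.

~A3 = 1 − 0.16 = 0.84
~A3 & A3 = min(a, b) on (0.84, 0.16) = 0.16
~A4 = 1 − 0.68 = 0.32
A5 & ~A4 = min(a, b) on (0.15, 0.32) = 0.15
(~A3 & A3) -> (A5 & ~A4)  [Kleene-Dienes: max(1−a, b)] with a=0.16, b=0.15 → 0.84

0.84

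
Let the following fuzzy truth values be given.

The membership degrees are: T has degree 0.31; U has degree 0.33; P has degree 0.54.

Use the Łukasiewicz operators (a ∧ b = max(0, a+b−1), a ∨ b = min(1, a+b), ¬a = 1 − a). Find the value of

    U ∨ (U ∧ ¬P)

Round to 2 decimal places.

0.33

¬P = 1 − 0.54 = 0.46
U ∧ ¬P = max(0, a+b−1) on (0.33, 0.46) = 0.00
U ∨ (U ∧ ¬P) = min(1, a+b) on (0.33, 0.00) = 0.33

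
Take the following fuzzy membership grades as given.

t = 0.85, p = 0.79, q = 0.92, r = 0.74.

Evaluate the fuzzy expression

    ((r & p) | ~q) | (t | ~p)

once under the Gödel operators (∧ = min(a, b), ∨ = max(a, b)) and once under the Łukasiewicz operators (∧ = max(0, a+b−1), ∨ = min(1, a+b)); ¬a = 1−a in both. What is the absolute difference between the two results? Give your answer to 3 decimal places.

Under Gödel:
  r & p = min(a, b) on (0.74, 0.79) = 0.74
  ~q = 1 − 0.92 = 0.08
  (r & p) | ~q = max(a, b) on (0.74, 0.08) = 0.74
  ~p = 1 − 0.79 = 0.21
  t | ~p = max(a, b) on (0.85, 0.21) = 0.85
  ((r & p) | ~q) | (t | ~p) = max(a, b) on (0.74, 0.85) = 0.85
  → value = 0.8500
Under Łukasiewicz:
  r & p = max(0, a+b−1) on (0.74, 0.79) = 0.53
  ~q = 1 − 0.92 = 0.08
  (r & p) | ~q = min(1, a+b) on (0.53, 0.08) = 0.61
  ~p = 1 − 0.79 = 0.21
  t | ~p = min(1, a+b) on (0.85, 0.21) = 1.00
  ((r & p) | ~q) | (t | ~p) = min(1, a+b) on (0.61, 1.00) = 1.00
  → value = 1.0000
|0.8500 − 1.0000| = 0.150

0.150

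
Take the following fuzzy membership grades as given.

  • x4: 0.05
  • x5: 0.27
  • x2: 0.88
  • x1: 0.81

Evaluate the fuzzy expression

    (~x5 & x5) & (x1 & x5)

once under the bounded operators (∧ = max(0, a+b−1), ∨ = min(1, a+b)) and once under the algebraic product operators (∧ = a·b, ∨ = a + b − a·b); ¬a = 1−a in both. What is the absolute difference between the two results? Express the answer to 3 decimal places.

0.043

Under bounded:
  ~x5 = 1 − 0.27 = 0.73
  ~x5 & x5 = max(0, a+b−1) on (0.73, 0.27) = 0.00
  x1 & x5 = max(0, a+b−1) on (0.81, 0.27) = 0.08
  (~x5 & x5) & (x1 & x5) = max(0, a+b−1) on (0.00, 0.08) = 0.00
  → value = 0.0000
Under algebraic product:
  ~x5 = 1 − 0.2700 = 0.7300
  ~x5 & x5 = a·b on (0.7300, 0.2700) = 0.1971
  x1 & x5 = a·b on (0.8100, 0.2700) = 0.2187
  (~x5 & x5) & (x1 & x5) = a·b on (0.1971, 0.2187) = 0.0431
  → value = 0.0431
|0.0000 − 0.0431| = 0.043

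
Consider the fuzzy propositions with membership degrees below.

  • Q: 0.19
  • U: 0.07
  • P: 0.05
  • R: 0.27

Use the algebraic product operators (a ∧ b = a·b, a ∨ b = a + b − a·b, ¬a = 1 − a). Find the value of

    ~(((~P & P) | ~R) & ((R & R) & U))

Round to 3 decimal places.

0.996

~P = 1 − 0.0500 = 0.9500
~P & P = a·b on (0.9500, 0.0500) = 0.0475
~R = 1 − 0.2700 = 0.7300
(~P & P) | ~R = a + b − a·b on (0.0475, 0.7300) = 0.7428
R & R = a·b on (0.2700, 0.2700) = 0.0729
(R & R) & U = a·b on (0.0729, 0.0700) = 0.0051
((~P & P) | ~R) & ((R & R) & U) = a·b on (0.7428, 0.0051) = 0.0038
~(((~P & P) | ~R) & ((R & R) & U)) = 1 − 0.0038 = 0.9962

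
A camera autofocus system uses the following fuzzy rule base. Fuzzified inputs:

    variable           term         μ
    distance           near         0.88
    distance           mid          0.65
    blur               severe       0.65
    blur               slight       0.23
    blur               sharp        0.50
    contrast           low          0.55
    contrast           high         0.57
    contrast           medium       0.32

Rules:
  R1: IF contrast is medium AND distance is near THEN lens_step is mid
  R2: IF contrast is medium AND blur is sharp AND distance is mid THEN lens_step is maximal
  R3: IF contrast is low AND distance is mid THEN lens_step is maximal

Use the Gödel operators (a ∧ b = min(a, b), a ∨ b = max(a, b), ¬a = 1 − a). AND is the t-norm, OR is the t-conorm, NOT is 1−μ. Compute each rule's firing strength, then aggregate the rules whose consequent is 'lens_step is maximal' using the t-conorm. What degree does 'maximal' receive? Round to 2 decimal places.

R1: medium=0.32, near=0.88; AND[min(a, b)] → w = 0.32
R2: medium=0.32, sharp=0.50, mid=0.65; AND[min(a, b)] → w = 0.32
R3: low=0.55, mid=0.65; AND[min(a, b)] → w = 0.55
Rules with consequent 'maximal': {R2, R3} → strengths 0.32, 0.55
Aggregate via t-conorm [max(a, b)]: 0.55

0.55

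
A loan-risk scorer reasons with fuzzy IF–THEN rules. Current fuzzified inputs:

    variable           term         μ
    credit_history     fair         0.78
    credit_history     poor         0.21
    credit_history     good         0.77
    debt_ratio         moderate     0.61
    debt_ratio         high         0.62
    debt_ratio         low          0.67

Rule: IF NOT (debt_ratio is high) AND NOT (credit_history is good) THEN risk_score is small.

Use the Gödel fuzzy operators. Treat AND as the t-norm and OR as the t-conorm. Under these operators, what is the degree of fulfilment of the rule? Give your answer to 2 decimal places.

0.23

firing strength: ¬high=1−0.62=0.38, ¬good=1−0.77=0.23; AND[min(a, b)] → w = 0.23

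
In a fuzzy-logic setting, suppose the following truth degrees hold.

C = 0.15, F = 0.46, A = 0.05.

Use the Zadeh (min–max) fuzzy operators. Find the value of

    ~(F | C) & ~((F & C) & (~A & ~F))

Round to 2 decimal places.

F | C = max(a, b) on (0.46, 0.15) = 0.46
~(F | C) = 1 − 0.46 = 0.54
F & C = min(a, b) on (0.46, 0.15) = 0.15
~A = 1 − 0.05 = 0.95
~F = 1 − 0.46 = 0.54
~A & ~F = min(a, b) on (0.95, 0.54) = 0.54
(F & C) & (~A & ~F) = min(a, b) on (0.15, 0.54) = 0.15
~((F & C) & (~A & ~F)) = 1 − 0.15 = 0.85
~(F | C) & ~((F & C) & (~A & ~F)) = min(a, b) on (0.54, 0.85) = 0.54

0.54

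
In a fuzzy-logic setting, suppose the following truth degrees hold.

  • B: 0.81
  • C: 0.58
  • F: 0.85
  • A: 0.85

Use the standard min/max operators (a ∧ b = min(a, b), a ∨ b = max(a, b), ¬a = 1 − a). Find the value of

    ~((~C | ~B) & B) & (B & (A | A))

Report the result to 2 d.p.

0.58

~C = 1 − 0.58 = 0.42
~B = 1 − 0.81 = 0.19
~C | ~B = max(a, b) on (0.42, 0.19) = 0.42
(~C | ~B) & B = min(a, b) on (0.42, 0.81) = 0.42
~((~C | ~B) & B) = 1 − 0.42 = 0.58
A | A = max(a, b) on (0.85, 0.85) = 0.85
B & (A | A) = min(a, b) on (0.81, 0.85) = 0.81
~((~C | ~B) & B) & (B & (A | A)) = min(a, b) on (0.58, 0.81) = 0.58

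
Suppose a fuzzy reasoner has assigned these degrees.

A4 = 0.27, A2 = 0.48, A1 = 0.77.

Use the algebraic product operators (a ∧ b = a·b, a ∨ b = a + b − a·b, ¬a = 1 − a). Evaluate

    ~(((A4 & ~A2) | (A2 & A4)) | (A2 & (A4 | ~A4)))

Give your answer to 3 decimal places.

~A2 = 1 − 0.4800 = 0.5200
A4 & ~A2 = a·b on (0.2700, 0.5200) = 0.1404
A2 & A4 = a·b on (0.4800, 0.2700) = 0.1296
(A4 & ~A2) | (A2 & A4) = a + b − a·b on (0.1404, 0.1296) = 0.2518
~A4 = 1 − 0.2700 = 0.7300
A4 | ~A4 = a + b − a·b on (0.2700, 0.7300) = 0.8029
A2 & (A4 | ~A4) = a·b on (0.4800, 0.8029) = 0.3854
((A4 & ~A2) | (A2 & A4)) | (A2 & (A4 | ~A4)) = a + b − a·b on (0.2518, 0.3854) = 0.5402
~(((A4 & ~A2) | (A2 & A4)) | (A2 & (A4 | ~A4))) = 1 − 0.5402 = 0.4598

0.460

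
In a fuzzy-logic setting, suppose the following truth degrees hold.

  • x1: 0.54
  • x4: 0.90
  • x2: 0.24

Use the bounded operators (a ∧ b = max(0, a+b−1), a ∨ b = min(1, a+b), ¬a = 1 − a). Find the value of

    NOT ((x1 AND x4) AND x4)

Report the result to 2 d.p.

x1 AND x4 = max(0, a+b−1) on (0.54, 0.90) = 0.44
(x1 AND x4) AND x4 = max(0, a+b−1) on (0.44, 0.90) = 0.34
NOT ((x1 AND x4) AND x4) = 1 − 0.34 = 0.66

0.66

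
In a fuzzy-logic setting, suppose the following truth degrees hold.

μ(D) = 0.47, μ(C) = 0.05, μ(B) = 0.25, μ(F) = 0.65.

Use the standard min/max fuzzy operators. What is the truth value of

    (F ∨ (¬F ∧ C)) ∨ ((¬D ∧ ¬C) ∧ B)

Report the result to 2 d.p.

0.65

¬F = 1 − 0.65 = 0.35
¬F ∧ C = min(a, b) on (0.35, 0.05) = 0.05
F ∨ (¬F ∧ C) = max(a, b) on (0.65, 0.05) = 0.65
¬D = 1 − 0.47 = 0.53
¬C = 1 − 0.05 = 0.95
¬D ∧ ¬C = min(a, b) on (0.53, 0.95) = 0.53
(¬D ∧ ¬C) ∧ B = min(a, b) on (0.53, 0.25) = 0.25
(F ∨ (¬F ∧ C)) ∨ ((¬D ∧ ¬C) ∧ B) = max(a, b) on (0.65, 0.25) = 0.65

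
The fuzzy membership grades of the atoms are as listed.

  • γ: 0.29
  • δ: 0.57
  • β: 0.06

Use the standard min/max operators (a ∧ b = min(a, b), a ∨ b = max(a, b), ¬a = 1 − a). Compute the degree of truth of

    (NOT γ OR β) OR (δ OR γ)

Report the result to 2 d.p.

0.71

NOT γ = 1 − 0.29 = 0.71
NOT γ OR β = max(a, b) on (0.71, 0.06) = 0.71
δ OR γ = max(a, b) on (0.57, 0.29) = 0.57
(NOT γ OR β) OR (δ OR γ) = max(a, b) on (0.71, 0.57) = 0.71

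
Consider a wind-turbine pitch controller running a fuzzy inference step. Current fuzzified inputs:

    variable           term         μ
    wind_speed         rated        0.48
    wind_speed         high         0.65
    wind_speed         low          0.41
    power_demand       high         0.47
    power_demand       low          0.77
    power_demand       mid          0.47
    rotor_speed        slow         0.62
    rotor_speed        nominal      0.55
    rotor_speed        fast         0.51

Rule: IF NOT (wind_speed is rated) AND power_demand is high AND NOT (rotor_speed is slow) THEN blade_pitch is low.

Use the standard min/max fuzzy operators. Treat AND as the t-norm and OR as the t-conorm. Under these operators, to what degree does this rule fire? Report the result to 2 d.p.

firing strength: ¬rated=1−0.48=0.52, high=0.47, ¬slow=1−0.62=0.38; AND[min(a, b)] → w = 0.38

0.38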